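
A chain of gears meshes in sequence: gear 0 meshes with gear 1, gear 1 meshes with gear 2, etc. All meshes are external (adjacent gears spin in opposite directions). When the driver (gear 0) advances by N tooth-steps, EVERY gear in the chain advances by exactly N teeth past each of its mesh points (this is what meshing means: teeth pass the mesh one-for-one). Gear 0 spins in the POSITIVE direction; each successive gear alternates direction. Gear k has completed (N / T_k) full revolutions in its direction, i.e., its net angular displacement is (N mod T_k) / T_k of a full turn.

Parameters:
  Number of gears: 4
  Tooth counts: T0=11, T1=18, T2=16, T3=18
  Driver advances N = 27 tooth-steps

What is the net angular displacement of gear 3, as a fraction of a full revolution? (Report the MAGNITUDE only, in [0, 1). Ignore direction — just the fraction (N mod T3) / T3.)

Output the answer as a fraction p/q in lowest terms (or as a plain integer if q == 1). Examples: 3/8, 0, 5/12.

Answer: 1/2

Derivation:
Chain of 4 gears, tooth counts: [11, 18, 16, 18]
  gear 0: T0=11, direction=positive, advance = 27 mod 11 = 5 teeth = 5/11 turn
  gear 1: T1=18, direction=negative, advance = 27 mod 18 = 9 teeth = 9/18 turn
  gear 2: T2=16, direction=positive, advance = 27 mod 16 = 11 teeth = 11/16 turn
  gear 3: T3=18, direction=negative, advance = 27 mod 18 = 9 teeth = 9/18 turn
Gear 3: 27 mod 18 = 9
Fraction = 9 / 18 = 1/2 (gcd(9,18)=9) = 1/2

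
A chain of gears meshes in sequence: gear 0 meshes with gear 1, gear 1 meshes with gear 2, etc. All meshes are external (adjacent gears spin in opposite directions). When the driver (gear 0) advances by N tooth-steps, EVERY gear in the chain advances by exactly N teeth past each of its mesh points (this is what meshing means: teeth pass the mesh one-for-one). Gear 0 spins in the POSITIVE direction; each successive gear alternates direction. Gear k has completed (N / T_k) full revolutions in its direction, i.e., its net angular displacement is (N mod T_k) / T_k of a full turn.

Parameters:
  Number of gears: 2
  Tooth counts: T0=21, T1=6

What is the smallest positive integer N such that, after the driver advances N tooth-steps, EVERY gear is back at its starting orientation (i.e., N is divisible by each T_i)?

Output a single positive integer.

Gear k returns to start when N is a multiple of T_k.
All gears at start simultaneously when N is a common multiple of [21, 6]; the smallest such N is lcm(21, 6).
Start: lcm = T0 = 21
Fold in T1=6: gcd(21, 6) = 3; lcm(21, 6) = 21 * 6 / 3 = 126 / 3 = 42
Full cycle length = 42

Answer: 42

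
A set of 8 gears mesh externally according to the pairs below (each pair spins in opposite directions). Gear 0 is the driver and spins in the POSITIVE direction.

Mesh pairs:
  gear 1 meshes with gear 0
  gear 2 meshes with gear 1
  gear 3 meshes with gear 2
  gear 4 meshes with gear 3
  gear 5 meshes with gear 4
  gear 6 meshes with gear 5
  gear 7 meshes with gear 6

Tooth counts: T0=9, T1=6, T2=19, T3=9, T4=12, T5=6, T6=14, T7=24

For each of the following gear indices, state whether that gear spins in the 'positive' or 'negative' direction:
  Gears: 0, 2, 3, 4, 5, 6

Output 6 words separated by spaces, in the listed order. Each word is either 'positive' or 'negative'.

Gear 0 (driver): positive (depth 0)
  gear 1: meshes with gear 0 -> depth 1 -> negative (opposite of gear 0)
  gear 2: meshes with gear 1 -> depth 2 -> positive (opposite of gear 1)
  gear 3: meshes with gear 2 -> depth 3 -> negative (opposite of gear 2)
  gear 4: meshes with gear 3 -> depth 4 -> positive (opposite of gear 3)
  gear 5: meshes with gear 4 -> depth 5 -> negative (opposite of gear 4)
  gear 6: meshes with gear 5 -> depth 6 -> positive (opposite of gear 5)
  gear 7: meshes with gear 6 -> depth 7 -> negative (opposite of gear 6)
Queried indices 0, 2, 3, 4, 5, 6 -> positive, positive, negative, positive, negative, positive

Answer: positive positive negative positive negative positive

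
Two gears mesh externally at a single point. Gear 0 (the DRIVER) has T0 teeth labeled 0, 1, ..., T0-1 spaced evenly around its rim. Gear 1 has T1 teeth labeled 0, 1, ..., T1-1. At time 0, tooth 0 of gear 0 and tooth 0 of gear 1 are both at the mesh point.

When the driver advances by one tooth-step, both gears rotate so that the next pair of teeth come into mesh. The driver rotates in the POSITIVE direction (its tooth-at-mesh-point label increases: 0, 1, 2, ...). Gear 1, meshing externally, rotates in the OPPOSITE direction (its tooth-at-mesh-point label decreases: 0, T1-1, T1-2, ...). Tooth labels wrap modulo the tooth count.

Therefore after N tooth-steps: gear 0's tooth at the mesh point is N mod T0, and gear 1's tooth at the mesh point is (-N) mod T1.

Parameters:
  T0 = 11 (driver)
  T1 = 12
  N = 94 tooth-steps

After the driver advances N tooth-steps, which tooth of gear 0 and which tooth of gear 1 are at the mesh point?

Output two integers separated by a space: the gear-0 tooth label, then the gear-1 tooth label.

Gear 0 (driver, T0=11): tooth at mesh = N mod T0
  94 = 8 * 11 + 6, so 94 mod 11 = 6
  gear 0 tooth = 6
Gear 1 (driven, T1=12): tooth at mesh = (-N) mod T1
  94 = 7 * 12 + 10, so 94 mod 12 = 10
  (-94) mod 12 = (-10) mod 12 = 12 - 10 = 2
Mesh after 94 steps: gear-0 tooth 6 meets gear-1 tooth 2

Answer: 6 2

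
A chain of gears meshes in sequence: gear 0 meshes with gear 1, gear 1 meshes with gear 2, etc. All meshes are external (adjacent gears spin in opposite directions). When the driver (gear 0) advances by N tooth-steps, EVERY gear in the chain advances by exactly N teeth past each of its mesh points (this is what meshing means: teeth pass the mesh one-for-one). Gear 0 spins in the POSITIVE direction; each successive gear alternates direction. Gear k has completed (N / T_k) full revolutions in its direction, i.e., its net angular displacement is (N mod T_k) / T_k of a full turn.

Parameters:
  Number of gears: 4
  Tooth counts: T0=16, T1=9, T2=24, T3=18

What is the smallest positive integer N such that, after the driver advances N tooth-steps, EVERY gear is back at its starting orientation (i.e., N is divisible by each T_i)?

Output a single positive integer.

Gear k returns to start when N is a multiple of T_k.
All gears at start simultaneously when N is a common multiple of [16, 9, 24, 18]; the smallest such N is lcm(16, 9, 24, 18).
Start: lcm = T0 = 16
Fold in T1=9: gcd(16, 9) = 1; lcm(16, 9) = 16 * 9 / 1 = 144 / 1 = 144
Fold in T2=24: gcd(144, 24) = 24; lcm(144, 24) = 144 * 24 / 24 = 3456 / 24 = 144
Fold in T3=18: gcd(144, 18) = 18; lcm(144, 18) = 144 * 18 / 18 = 2592 / 18 = 144
Full cycle length = 144

Answer: 144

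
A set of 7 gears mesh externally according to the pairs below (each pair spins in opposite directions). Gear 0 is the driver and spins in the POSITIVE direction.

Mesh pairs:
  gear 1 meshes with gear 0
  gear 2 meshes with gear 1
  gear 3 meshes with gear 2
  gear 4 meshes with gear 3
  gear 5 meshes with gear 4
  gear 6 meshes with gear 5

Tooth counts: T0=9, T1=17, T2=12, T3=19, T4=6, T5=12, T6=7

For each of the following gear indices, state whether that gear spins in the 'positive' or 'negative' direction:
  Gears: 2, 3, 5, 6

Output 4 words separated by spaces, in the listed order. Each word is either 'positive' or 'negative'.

Gear 0 (driver): positive (depth 0)
  gear 1: meshes with gear 0 -> depth 1 -> negative (opposite of gear 0)
  gear 2: meshes with gear 1 -> depth 2 -> positive (opposite of gear 1)
  gear 3: meshes with gear 2 -> depth 3 -> negative (opposite of gear 2)
  gear 4: meshes with gear 3 -> depth 4 -> positive (opposite of gear 3)
  gear 5: meshes with gear 4 -> depth 5 -> negative (opposite of gear 4)
  gear 6: meshes with gear 5 -> depth 6 -> positive (opposite of gear 5)
Queried indices 2, 3, 5, 6 -> positive, negative, negative, positive

Answer: positive negative negative positive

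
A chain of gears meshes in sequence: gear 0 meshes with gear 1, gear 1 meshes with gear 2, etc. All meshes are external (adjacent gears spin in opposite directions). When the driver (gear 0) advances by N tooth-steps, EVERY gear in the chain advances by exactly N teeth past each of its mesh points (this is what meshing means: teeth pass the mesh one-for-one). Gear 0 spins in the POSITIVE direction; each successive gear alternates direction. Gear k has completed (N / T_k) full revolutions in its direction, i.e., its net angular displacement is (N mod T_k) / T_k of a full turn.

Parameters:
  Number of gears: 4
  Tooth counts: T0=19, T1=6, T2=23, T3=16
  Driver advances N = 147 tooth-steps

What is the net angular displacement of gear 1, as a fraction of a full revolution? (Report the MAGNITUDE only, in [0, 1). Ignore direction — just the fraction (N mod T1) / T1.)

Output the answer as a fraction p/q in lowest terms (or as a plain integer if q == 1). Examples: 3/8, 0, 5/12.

Answer: 1/2

Derivation:
Chain of 4 gears, tooth counts: [19, 6, 23, 16]
  gear 0: T0=19, direction=positive, advance = 147 mod 19 = 14 teeth = 14/19 turn
  gear 1: T1=6, direction=negative, advance = 147 mod 6 = 3 teeth = 3/6 turn
  gear 2: T2=23, direction=positive, advance = 147 mod 23 = 9 teeth = 9/23 turn
  gear 3: T3=16, direction=negative, advance = 147 mod 16 = 3 teeth = 3/16 turn
Gear 1: 147 mod 6 = 3
Fraction = 3 / 6 = 1/2 (gcd(3,6)=3) = 1/2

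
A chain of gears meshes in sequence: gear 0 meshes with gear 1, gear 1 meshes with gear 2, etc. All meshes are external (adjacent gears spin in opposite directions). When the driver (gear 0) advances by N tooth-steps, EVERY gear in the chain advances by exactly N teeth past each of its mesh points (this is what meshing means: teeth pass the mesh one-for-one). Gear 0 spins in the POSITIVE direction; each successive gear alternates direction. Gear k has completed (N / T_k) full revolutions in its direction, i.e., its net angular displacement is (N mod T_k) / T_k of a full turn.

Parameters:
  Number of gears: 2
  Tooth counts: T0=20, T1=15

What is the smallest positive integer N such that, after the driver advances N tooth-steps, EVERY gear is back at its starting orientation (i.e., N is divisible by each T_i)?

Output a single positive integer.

Answer: 60

Derivation:
Gear k returns to start when N is a multiple of T_k.
All gears at start simultaneously when N is a common multiple of [20, 15]; the smallest such N is lcm(20, 15).
Start: lcm = T0 = 20
Fold in T1=15: gcd(20, 15) = 5; lcm(20, 15) = 20 * 15 / 5 = 300 / 5 = 60
Full cycle length = 60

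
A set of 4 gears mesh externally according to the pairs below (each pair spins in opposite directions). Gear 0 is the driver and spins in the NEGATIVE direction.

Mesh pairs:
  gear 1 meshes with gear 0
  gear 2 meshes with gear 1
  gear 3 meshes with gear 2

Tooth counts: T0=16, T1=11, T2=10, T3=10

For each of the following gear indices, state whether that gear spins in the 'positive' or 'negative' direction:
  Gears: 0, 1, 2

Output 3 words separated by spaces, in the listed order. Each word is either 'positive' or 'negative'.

Gear 0 (driver): negative (depth 0)
  gear 1: meshes with gear 0 -> depth 1 -> positive (opposite of gear 0)
  gear 2: meshes with gear 1 -> depth 2 -> negative (opposite of gear 1)
  gear 3: meshes with gear 2 -> depth 3 -> positive (opposite of gear 2)
Queried indices 0, 1, 2 -> negative, positive, negative

Answer: negative positive negative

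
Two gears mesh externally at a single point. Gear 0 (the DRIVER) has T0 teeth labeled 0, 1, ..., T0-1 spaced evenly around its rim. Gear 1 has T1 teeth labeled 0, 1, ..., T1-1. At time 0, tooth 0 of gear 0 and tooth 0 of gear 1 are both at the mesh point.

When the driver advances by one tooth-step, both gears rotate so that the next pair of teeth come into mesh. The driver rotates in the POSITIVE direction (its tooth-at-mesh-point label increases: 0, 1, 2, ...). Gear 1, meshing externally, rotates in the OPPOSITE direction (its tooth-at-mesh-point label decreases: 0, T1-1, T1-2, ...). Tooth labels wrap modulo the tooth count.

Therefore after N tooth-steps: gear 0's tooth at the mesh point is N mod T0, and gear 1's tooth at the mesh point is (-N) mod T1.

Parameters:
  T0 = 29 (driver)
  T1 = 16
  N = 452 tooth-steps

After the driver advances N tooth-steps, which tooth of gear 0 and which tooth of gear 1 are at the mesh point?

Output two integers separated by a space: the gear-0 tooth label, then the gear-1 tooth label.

Gear 0 (driver, T0=29): tooth at mesh = N mod T0
  452 = 15 * 29 + 17, so 452 mod 29 = 17
  gear 0 tooth = 17
Gear 1 (driven, T1=16): tooth at mesh = (-N) mod T1
  452 = 28 * 16 + 4, so 452 mod 16 = 4
  (-452) mod 16 = (-4) mod 16 = 16 - 4 = 12
Mesh after 452 steps: gear-0 tooth 17 meets gear-1 tooth 12

Answer: 17 12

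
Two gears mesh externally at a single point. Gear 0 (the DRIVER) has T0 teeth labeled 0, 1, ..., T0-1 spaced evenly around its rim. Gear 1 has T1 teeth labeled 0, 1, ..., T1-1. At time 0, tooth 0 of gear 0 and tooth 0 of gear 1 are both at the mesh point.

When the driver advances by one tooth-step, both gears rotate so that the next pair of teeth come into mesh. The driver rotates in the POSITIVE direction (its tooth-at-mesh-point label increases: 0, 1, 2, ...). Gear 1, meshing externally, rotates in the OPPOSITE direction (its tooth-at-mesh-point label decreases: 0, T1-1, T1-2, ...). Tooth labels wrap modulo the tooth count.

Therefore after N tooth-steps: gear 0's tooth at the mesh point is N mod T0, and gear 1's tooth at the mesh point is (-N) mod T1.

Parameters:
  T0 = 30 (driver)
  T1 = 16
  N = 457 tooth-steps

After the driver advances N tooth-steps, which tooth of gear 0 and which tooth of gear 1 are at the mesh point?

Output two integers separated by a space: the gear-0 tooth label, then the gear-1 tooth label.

Answer: 7 7

Derivation:
Gear 0 (driver, T0=30): tooth at mesh = N mod T0
  457 = 15 * 30 + 7, so 457 mod 30 = 7
  gear 0 tooth = 7
Gear 1 (driven, T1=16): tooth at mesh = (-N) mod T1
  457 = 28 * 16 + 9, so 457 mod 16 = 9
  (-457) mod 16 = (-9) mod 16 = 16 - 9 = 7
Mesh after 457 steps: gear-0 tooth 7 meets gear-1 tooth 7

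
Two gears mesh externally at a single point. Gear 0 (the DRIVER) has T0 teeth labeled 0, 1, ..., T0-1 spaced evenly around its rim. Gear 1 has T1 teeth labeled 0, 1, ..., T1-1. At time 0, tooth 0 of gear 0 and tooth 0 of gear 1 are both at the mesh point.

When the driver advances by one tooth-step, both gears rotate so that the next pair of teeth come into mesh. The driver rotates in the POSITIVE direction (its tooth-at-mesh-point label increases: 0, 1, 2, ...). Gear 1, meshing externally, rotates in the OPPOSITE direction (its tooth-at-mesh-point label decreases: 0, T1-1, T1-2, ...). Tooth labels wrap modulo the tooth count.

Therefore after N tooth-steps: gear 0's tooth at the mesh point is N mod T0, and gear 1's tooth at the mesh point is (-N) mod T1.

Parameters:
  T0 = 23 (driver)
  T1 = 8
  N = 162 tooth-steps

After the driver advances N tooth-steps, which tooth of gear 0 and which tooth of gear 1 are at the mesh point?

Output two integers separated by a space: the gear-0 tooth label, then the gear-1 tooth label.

Gear 0 (driver, T0=23): tooth at mesh = N mod T0
  162 = 7 * 23 + 1, so 162 mod 23 = 1
  gear 0 tooth = 1
Gear 1 (driven, T1=8): tooth at mesh = (-N) mod T1
  162 = 20 * 8 + 2, so 162 mod 8 = 2
  (-162) mod 8 = (-2) mod 8 = 8 - 2 = 6
Mesh after 162 steps: gear-0 tooth 1 meets gear-1 tooth 6

Answer: 1 6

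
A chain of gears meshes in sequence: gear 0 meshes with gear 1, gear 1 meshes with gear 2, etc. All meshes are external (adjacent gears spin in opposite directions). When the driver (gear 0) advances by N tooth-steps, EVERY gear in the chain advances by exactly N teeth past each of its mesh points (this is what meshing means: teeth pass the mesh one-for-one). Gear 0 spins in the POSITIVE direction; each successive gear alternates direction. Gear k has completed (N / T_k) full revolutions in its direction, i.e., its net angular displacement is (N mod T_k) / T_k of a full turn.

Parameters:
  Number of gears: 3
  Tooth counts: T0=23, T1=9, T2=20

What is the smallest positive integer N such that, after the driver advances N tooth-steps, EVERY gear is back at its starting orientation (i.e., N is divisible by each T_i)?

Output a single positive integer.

Gear k returns to start when N is a multiple of T_k.
All gears at start simultaneously when N is a common multiple of [23, 9, 20]; the smallest such N is lcm(23, 9, 20).
Start: lcm = T0 = 23
Fold in T1=9: gcd(23, 9) = 1; lcm(23, 9) = 23 * 9 / 1 = 207 / 1 = 207
Fold in T2=20: gcd(207, 20) = 1; lcm(207, 20) = 207 * 20 / 1 = 4140 / 1 = 4140
Full cycle length = 4140

Answer: 4140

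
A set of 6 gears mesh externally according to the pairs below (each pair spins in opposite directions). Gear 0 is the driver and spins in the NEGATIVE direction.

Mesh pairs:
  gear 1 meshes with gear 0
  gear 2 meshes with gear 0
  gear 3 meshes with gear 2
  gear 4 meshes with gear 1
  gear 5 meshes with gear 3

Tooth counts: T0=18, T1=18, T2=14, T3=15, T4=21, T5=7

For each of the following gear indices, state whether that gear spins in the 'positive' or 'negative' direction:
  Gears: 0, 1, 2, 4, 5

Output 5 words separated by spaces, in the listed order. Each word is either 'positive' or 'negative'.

Gear 0 (driver): negative (depth 0)
  gear 1: meshes with gear 0 -> depth 1 -> positive (opposite of gear 0)
  gear 2: meshes with gear 0 -> depth 1 -> positive (opposite of gear 0)
  gear 3: meshes with gear 2 -> depth 2 -> negative (opposite of gear 2)
  gear 4: meshes with gear 1 -> depth 2 -> negative (opposite of gear 1)
  gear 5: meshes with gear 3 -> depth 3 -> positive (opposite of gear 3)
Queried indices 0, 1, 2, 4, 5 -> negative, positive, positive, negative, positive

Answer: negative positive positive negative positive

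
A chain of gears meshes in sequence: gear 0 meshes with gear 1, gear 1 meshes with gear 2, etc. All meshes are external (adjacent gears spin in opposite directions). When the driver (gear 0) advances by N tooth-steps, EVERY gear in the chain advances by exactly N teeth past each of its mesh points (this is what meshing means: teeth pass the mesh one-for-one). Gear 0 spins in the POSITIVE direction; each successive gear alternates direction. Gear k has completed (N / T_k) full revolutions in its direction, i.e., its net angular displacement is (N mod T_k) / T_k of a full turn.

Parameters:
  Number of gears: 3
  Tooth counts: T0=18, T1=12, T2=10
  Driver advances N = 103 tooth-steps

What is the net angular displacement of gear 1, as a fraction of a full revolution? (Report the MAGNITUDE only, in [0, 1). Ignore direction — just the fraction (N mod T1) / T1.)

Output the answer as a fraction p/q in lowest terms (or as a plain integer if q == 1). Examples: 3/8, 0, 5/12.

Chain of 3 gears, tooth counts: [18, 12, 10]
  gear 0: T0=18, direction=positive, advance = 103 mod 18 = 13 teeth = 13/18 turn
  gear 1: T1=12, direction=negative, advance = 103 mod 12 = 7 teeth = 7/12 turn
  gear 2: T2=10, direction=positive, advance = 103 mod 10 = 3 teeth = 3/10 turn
Gear 1: 103 mod 12 = 7
Fraction = 7 / 12 = 7/12 (gcd(7,12)=1) = 7/12

Answer: 7/12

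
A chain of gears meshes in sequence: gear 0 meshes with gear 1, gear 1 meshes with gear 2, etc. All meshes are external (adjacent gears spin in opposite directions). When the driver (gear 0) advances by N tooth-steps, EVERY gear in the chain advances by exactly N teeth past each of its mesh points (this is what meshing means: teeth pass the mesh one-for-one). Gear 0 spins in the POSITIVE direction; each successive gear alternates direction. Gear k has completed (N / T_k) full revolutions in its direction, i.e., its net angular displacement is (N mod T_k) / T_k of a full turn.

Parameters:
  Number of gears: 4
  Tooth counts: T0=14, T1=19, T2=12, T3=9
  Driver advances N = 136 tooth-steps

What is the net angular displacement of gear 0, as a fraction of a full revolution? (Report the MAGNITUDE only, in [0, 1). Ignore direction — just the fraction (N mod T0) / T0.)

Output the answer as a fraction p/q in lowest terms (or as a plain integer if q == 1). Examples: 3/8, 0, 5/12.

Chain of 4 gears, tooth counts: [14, 19, 12, 9]
  gear 0: T0=14, direction=positive, advance = 136 mod 14 = 10 teeth = 10/14 turn
  gear 1: T1=19, direction=negative, advance = 136 mod 19 = 3 teeth = 3/19 turn
  gear 2: T2=12, direction=positive, advance = 136 mod 12 = 4 teeth = 4/12 turn
  gear 3: T3=9, direction=negative, advance = 136 mod 9 = 1 teeth = 1/9 turn
Gear 0: 136 mod 14 = 10
Fraction = 10 / 14 = 5/7 (gcd(10,14)=2) = 5/7

Answer: 5/7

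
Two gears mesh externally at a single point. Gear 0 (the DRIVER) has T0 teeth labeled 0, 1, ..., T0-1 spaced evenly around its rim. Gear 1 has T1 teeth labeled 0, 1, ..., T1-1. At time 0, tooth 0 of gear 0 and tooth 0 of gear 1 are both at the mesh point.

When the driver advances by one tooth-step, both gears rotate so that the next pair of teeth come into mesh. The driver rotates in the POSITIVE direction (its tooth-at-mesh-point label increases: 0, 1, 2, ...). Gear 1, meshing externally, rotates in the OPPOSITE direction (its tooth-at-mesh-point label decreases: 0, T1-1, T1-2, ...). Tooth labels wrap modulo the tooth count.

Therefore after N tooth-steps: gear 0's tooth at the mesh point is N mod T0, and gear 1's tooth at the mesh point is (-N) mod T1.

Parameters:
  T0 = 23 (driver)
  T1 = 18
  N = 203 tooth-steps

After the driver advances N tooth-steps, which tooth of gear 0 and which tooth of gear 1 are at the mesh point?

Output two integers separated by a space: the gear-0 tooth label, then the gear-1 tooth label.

Gear 0 (driver, T0=23): tooth at mesh = N mod T0
  203 = 8 * 23 + 19, so 203 mod 23 = 19
  gear 0 tooth = 19
Gear 1 (driven, T1=18): tooth at mesh = (-N) mod T1
  203 = 11 * 18 + 5, so 203 mod 18 = 5
  (-203) mod 18 = (-5) mod 18 = 18 - 5 = 13
Mesh after 203 steps: gear-0 tooth 19 meets gear-1 tooth 13

Answer: 19 13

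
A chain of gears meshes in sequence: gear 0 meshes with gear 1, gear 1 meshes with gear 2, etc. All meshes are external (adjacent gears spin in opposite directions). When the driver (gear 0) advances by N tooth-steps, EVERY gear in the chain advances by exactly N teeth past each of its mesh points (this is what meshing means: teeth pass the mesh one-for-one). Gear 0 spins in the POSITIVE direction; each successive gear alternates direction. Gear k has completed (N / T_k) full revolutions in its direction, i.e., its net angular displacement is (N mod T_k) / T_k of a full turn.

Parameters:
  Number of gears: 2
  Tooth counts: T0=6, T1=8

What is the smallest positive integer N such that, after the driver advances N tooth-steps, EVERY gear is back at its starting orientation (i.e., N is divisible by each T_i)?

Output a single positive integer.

Answer: 24

Derivation:
Gear k returns to start when N is a multiple of T_k.
All gears at start simultaneously when N is a common multiple of [6, 8]; the smallest such N is lcm(6, 8).
Start: lcm = T0 = 6
Fold in T1=8: gcd(6, 8) = 2; lcm(6, 8) = 6 * 8 / 2 = 48 / 2 = 24
Full cycle length = 24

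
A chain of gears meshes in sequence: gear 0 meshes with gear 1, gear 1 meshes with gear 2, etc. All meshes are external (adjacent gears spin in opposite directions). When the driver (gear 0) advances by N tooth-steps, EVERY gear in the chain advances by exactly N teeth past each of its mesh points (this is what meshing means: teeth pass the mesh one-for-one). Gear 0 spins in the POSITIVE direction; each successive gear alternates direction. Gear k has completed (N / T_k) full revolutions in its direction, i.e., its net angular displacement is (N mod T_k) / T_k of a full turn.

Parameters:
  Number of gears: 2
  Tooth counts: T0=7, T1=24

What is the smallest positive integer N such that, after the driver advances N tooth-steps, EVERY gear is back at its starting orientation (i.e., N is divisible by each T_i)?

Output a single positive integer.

Answer: 168

Derivation:
Gear k returns to start when N is a multiple of T_k.
All gears at start simultaneously when N is a common multiple of [7, 24]; the smallest such N is lcm(7, 24).
Start: lcm = T0 = 7
Fold in T1=24: gcd(7, 24) = 1; lcm(7, 24) = 7 * 24 / 1 = 168 / 1 = 168
Full cycle length = 168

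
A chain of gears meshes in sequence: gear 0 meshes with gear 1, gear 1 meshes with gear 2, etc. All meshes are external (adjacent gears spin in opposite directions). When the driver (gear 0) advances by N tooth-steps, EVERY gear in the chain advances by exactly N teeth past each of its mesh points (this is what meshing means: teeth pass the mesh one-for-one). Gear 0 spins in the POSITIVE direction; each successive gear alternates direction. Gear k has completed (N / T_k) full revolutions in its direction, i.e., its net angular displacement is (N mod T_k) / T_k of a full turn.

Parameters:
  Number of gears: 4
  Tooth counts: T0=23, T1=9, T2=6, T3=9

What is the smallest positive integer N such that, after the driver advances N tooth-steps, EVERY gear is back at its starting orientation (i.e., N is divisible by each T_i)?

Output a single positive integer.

Gear k returns to start when N is a multiple of T_k.
All gears at start simultaneously when N is a common multiple of [23, 9, 6, 9]; the smallest such N is lcm(23, 9, 6, 9).
Start: lcm = T0 = 23
Fold in T1=9: gcd(23, 9) = 1; lcm(23, 9) = 23 * 9 / 1 = 207 / 1 = 207
Fold in T2=6: gcd(207, 6) = 3; lcm(207, 6) = 207 * 6 / 3 = 1242 / 3 = 414
Fold in T3=9: gcd(414, 9) = 9; lcm(414, 9) = 414 * 9 / 9 = 3726 / 9 = 414
Full cycle length = 414

Answer: 414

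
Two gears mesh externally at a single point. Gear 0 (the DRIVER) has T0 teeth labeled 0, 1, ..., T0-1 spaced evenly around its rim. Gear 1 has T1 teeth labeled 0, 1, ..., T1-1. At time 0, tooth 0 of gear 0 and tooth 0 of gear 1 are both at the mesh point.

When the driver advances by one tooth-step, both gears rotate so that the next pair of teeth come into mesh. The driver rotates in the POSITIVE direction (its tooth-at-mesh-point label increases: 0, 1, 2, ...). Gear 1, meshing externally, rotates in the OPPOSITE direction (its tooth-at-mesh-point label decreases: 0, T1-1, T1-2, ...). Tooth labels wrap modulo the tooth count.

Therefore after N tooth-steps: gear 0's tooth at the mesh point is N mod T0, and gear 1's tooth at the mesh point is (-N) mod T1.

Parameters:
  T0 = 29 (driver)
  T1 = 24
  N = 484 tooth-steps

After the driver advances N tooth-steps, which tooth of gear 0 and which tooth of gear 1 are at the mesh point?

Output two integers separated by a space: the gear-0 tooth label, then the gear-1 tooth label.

Gear 0 (driver, T0=29): tooth at mesh = N mod T0
  484 = 16 * 29 + 20, so 484 mod 29 = 20
  gear 0 tooth = 20
Gear 1 (driven, T1=24): tooth at mesh = (-N) mod T1
  484 = 20 * 24 + 4, so 484 mod 24 = 4
  (-484) mod 24 = (-4) mod 24 = 24 - 4 = 20
Mesh after 484 steps: gear-0 tooth 20 meets gear-1 tooth 20

Answer: 20 20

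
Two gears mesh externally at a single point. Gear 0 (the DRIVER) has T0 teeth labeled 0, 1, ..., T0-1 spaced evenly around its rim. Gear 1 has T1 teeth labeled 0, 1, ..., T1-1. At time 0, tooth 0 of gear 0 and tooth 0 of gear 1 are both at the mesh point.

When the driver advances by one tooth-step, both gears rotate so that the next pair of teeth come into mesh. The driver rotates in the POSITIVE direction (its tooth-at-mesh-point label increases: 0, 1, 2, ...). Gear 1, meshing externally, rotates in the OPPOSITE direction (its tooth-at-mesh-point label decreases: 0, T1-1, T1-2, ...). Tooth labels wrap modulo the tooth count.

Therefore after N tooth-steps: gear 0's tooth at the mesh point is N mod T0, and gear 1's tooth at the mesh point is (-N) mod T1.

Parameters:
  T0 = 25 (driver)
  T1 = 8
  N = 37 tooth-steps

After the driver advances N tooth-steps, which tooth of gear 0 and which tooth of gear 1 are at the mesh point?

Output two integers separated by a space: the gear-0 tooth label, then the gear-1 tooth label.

Answer: 12 3

Derivation:
Gear 0 (driver, T0=25): tooth at mesh = N mod T0
  37 = 1 * 25 + 12, so 37 mod 25 = 12
  gear 0 tooth = 12
Gear 1 (driven, T1=8): tooth at mesh = (-N) mod T1
  37 = 4 * 8 + 5, so 37 mod 8 = 5
  (-37) mod 8 = (-5) mod 8 = 8 - 5 = 3
Mesh after 37 steps: gear-0 tooth 12 meets gear-1 tooth 3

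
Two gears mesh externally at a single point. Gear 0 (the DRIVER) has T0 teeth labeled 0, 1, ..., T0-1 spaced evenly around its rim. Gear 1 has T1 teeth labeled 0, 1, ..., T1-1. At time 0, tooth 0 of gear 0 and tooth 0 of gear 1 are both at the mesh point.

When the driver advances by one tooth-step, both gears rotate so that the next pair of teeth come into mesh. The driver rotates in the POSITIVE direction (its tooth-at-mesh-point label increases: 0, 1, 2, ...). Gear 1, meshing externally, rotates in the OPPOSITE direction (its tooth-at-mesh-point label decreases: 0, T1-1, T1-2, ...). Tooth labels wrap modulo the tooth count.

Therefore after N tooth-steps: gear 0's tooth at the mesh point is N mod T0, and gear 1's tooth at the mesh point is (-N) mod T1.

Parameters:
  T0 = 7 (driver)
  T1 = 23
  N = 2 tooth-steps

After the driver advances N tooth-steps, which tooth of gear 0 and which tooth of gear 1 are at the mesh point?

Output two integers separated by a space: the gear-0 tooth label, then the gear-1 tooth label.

Answer: 2 21

Derivation:
Gear 0 (driver, T0=7): tooth at mesh = N mod T0
  2 = 0 * 7 + 2, so 2 mod 7 = 2
  gear 0 tooth = 2
Gear 1 (driven, T1=23): tooth at mesh = (-N) mod T1
  2 = 0 * 23 + 2, so 2 mod 23 = 2
  (-2) mod 23 = (-2) mod 23 = 23 - 2 = 21
Mesh after 2 steps: gear-0 tooth 2 meets gear-1 tooth 21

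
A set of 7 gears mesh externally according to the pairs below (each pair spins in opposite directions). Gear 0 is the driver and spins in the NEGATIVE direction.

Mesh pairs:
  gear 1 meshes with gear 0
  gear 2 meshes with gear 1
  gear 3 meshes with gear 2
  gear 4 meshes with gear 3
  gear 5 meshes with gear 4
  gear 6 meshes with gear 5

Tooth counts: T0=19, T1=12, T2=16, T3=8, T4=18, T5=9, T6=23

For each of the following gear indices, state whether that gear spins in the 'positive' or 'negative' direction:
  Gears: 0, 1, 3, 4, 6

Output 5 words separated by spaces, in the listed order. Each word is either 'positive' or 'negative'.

Gear 0 (driver): negative (depth 0)
  gear 1: meshes with gear 0 -> depth 1 -> positive (opposite of gear 0)
  gear 2: meshes with gear 1 -> depth 2 -> negative (opposite of gear 1)
  gear 3: meshes with gear 2 -> depth 3 -> positive (opposite of gear 2)
  gear 4: meshes with gear 3 -> depth 4 -> negative (opposite of gear 3)
  gear 5: meshes with gear 4 -> depth 5 -> positive (opposite of gear 4)
  gear 6: meshes with gear 5 -> depth 6 -> negative (opposite of gear 5)
Queried indices 0, 1, 3, 4, 6 -> negative, positive, positive, negative, negative

Answer: negative positive positive negative negative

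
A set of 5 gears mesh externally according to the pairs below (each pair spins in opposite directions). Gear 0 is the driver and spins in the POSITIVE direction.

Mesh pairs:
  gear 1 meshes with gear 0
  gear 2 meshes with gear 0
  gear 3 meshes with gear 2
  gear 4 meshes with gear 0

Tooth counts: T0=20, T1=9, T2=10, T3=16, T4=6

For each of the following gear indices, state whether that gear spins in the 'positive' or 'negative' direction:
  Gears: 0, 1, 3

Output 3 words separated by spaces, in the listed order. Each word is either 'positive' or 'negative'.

Gear 0 (driver): positive (depth 0)
  gear 1: meshes with gear 0 -> depth 1 -> negative (opposite of gear 0)
  gear 2: meshes with gear 0 -> depth 1 -> negative (opposite of gear 0)
  gear 3: meshes with gear 2 -> depth 2 -> positive (opposite of gear 2)
  gear 4: meshes with gear 0 -> depth 1 -> negative (opposite of gear 0)
Queried indices 0, 1, 3 -> positive, negative, positive

Answer: positive negative positive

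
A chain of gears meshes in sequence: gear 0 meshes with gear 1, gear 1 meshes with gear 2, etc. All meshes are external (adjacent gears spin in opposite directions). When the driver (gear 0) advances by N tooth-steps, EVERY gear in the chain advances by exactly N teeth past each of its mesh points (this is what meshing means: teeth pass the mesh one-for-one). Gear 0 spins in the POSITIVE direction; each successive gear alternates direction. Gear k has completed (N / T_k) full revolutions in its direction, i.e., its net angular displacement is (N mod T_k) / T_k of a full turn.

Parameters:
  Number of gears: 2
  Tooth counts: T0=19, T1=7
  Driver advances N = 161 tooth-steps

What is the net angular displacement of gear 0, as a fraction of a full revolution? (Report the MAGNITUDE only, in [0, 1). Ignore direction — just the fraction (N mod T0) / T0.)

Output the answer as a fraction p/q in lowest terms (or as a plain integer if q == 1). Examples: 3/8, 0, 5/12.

Chain of 2 gears, tooth counts: [19, 7]
  gear 0: T0=19, direction=positive, advance = 161 mod 19 = 9 teeth = 9/19 turn
  gear 1: T1=7, direction=negative, advance = 161 mod 7 = 0 teeth = 0/7 turn
Gear 0: 161 mod 19 = 9
Fraction = 9 / 19 = 9/19 (gcd(9,19)=1) = 9/19

Answer: 9/19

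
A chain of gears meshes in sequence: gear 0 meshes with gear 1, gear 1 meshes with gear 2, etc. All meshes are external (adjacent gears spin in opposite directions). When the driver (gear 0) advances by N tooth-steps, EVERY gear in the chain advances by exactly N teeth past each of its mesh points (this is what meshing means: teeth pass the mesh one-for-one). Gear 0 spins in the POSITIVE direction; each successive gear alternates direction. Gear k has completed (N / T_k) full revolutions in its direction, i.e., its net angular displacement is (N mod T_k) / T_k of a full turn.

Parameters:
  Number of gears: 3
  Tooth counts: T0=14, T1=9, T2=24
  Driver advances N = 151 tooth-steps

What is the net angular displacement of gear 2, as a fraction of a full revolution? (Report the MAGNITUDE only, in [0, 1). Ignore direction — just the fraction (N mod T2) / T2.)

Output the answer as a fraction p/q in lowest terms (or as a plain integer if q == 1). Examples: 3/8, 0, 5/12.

Answer: 7/24

Derivation:
Chain of 3 gears, tooth counts: [14, 9, 24]
  gear 0: T0=14, direction=positive, advance = 151 mod 14 = 11 teeth = 11/14 turn
  gear 1: T1=9, direction=negative, advance = 151 mod 9 = 7 teeth = 7/9 turn
  gear 2: T2=24, direction=positive, advance = 151 mod 24 = 7 teeth = 7/24 turn
Gear 2: 151 mod 24 = 7
Fraction = 7 / 24 = 7/24 (gcd(7,24)=1) = 7/24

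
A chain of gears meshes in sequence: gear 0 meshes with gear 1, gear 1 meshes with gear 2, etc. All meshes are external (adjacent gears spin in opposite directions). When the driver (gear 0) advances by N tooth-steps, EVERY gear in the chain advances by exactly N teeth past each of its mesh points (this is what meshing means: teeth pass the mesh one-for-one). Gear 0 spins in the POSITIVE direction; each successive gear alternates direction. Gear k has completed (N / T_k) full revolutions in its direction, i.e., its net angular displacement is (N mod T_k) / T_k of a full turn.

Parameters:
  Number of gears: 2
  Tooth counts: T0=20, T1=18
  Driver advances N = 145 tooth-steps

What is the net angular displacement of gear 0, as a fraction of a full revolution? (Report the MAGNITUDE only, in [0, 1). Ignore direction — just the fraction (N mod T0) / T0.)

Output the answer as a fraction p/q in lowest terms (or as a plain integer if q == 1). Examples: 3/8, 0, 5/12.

Answer: 1/4

Derivation:
Chain of 2 gears, tooth counts: [20, 18]
  gear 0: T0=20, direction=positive, advance = 145 mod 20 = 5 teeth = 5/20 turn
  gear 1: T1=18, direction=negative, advance = 145 mod 18 = 1 teeth = 1/18 turn
Gear 0: 145 mod 20 = 5
Fraction = 5 / 20 = 1/4 (gcd(5,20)=5) = 1/4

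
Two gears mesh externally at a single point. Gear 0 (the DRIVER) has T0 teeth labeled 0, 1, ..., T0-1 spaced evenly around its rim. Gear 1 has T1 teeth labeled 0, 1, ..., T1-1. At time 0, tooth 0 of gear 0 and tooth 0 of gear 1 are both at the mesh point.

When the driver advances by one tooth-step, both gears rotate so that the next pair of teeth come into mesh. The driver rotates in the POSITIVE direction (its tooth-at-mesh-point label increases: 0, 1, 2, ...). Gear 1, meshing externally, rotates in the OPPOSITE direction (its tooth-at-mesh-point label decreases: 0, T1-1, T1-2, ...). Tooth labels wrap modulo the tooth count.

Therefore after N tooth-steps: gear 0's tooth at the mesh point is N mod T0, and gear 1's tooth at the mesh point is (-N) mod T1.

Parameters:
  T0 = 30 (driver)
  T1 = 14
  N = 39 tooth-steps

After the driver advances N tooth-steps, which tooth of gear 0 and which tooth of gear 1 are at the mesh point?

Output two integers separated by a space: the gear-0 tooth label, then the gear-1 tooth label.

Gear 0 (driver, T0=30): tooth at mesh = N mod T0
  39 = 1 * 30 + 9, so 39 mod 30 = 9
  gear 0 tooth = 9
Gear 1 (driven, T1=14): tooth at mesh = (-N) mod T1
  39 = 2 * 14 + 11, so 39 mod 14 = 11
  (-39) mod 14 = (-11) mod 14 = 14 - 11 = 3
Mesh after 39 steps: gear-0 tooth 9 meets gear-1 tooth 3

Answer: 9 3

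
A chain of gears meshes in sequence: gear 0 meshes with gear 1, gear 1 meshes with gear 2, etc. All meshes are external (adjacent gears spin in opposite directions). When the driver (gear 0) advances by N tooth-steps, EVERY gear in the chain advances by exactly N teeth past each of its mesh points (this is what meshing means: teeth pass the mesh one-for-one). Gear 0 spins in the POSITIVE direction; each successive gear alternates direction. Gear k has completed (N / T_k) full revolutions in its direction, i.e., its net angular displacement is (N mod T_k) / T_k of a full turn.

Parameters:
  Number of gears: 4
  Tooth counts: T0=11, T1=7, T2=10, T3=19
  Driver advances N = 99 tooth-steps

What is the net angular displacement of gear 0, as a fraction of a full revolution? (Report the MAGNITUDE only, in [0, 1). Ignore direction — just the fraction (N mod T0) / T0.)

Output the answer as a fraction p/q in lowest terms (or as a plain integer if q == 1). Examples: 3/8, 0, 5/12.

Chain of 4 gears, tooth counts: [11, 7, 10, 19]
  gear 0: T0=11, direction=positive, advance = 99 mod 11 = 0 teeth = 0/11 turn
  gear 1: T1=7, direction=negative, advance = 99 mod 7 = 1 teeth = 1/7 turn
  gear 2: T2=10, direction=positive, advance = 99 mod 10 = 9 teeth = 9/10 turn
  gear 3: T3=19, direction=negative, advance = 99 mod 19 = 4 teeth = 4/19 turn
Gear 0: 99 mod 11 = 0
Fraction = 0 / 11 = 0/1 (gcd(0,11)=11) = 0

Answer: 0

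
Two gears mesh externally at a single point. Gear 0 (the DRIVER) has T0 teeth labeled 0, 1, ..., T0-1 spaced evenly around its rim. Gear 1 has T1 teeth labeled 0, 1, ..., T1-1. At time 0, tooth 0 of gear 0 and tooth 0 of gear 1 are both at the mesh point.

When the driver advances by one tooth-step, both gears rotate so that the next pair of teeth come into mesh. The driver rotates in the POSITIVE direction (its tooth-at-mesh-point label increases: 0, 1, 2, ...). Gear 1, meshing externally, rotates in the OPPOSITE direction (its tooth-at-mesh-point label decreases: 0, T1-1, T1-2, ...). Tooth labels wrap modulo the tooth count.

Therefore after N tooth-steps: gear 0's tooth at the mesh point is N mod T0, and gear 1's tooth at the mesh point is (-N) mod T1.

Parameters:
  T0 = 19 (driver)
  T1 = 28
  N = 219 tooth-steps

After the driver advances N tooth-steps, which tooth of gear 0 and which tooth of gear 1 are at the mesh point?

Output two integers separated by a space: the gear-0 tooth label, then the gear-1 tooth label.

Gear 0 (driver, T0=19): tooth at mesh = N mod T0
  219 = 11 * 19 + 10, so 219 mod 19 = 10
  gear 0 tooth = 10
Gear 1 (driven, T1=28): tooth at mesh = (-N) mod T1
  219 = 7 * 28 + 23, so 219 mod 28 = 23
  (-219) mod 28 = (-23) mod 28 = 28 - 23 = 5
Mesh after 219 steps: gear-0 tooth 10 meets gear-1 tooth 5

Answer: 10 5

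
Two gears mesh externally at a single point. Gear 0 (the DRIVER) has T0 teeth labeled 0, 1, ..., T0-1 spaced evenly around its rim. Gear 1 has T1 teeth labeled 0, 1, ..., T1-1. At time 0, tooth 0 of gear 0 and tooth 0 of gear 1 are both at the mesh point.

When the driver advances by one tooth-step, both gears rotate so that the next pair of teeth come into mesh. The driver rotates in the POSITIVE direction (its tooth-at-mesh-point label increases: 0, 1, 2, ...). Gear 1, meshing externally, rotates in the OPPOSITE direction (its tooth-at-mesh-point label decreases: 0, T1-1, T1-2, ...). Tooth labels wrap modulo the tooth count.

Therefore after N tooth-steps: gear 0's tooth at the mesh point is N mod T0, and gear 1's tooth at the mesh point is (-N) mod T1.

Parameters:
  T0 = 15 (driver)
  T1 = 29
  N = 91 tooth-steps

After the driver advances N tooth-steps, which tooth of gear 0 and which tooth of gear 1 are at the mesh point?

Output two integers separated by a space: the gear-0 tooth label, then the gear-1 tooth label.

Answer: 1 25

Derivation:
Gear 0 (driver, T0=15): tooth at mesh = N mod T0
  91 = 6 * 15 + 1, so 91 mod 15 = 1
  gear 0 tooth = 1
Gear 1 (driven, T1=29): tooth at mesh = (-N) mod T1
  91 = 3 * 29 + 4, so 91 mod 29 = 4
  (-91) mod 29 = (-4) mod 29 = 29 - 4 = 25
Mesh after 91 steps: gear-0 tooth 1 meets gear-1 tooth 25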